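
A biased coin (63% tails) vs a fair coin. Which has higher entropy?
Fair coin

The fair coin is uniform (p=0.5), maximizing binary entropy at 1 bit. The biased coin has H(0.63) ≈ 0.951 bits — its outcome is more predictable, so its entropy is lower.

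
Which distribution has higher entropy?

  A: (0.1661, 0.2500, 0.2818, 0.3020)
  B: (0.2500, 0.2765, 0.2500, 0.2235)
B

Both distributions are close to uniform, making this a harder comparison.

H(A) = 1.9668 bits
H(B) = 1.9959 bits

The distribution closer to uniform has higher entropy.
Answer: B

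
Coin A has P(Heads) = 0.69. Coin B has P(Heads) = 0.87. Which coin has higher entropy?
A

For binary distributions, entropy is maximized at p=0.5 and decreases as p moves toward 0 or 1.

H(A) = H(0.69) = 0.8932 bits
H(B) = H(0.87) = 0.5574 bits

Distribution A (p=0.69) is closer to uniform (p=0.5), so it has higher entropy.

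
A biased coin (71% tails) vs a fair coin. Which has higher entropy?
Fair coin

The fair coin is uniform (p=0.5), maximizing binary entropy at 1 bit. The biased coin has H(0.71) ≈ 0.869 bits — its outcome is more predictable, so its entropy is lower.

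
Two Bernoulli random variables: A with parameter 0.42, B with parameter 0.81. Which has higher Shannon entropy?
A

For binary distributions, entropy is maximized at p=0.5 and decreases as p moves toward 0 or 1.

H(A) = H(0.42) = 0.9815 bits
H(B) = H(0.81) = 0.7015 bits

Distribution A (p=0.42) is closer to uniform (p=0.5), so it has higher entropy.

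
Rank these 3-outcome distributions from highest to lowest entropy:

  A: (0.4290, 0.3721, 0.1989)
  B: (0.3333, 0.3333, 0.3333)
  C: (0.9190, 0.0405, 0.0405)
B > A > C

Key insight: Entropy is maximized by uniform distributions and minimized by concentrated distributions.

- Uniform distributions have maximum entropy log₂(3) = 1.5850 bits
- The more "peaked" or concentrated a distribution, the lower its entropy

Entropies:
  H(A) = 1.5179 bits
  H(B) = 1.5850 bits
  H(C) = 0.4867 bits

Ranking: B > A > C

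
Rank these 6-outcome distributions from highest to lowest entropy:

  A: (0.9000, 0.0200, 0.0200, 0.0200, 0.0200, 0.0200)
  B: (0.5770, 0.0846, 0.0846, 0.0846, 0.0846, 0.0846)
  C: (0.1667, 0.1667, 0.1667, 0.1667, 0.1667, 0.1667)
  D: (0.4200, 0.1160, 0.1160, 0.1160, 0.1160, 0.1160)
C > D > B > A

Key insight: Entropy is maximized by uniform distributions and minimized by concentrated distributions.

Entropies:
  H(A) = 0.7012 bits
  H(B) = 1.9650 bits
  H(C) = 2.5850 bits
  H(D) = 2.3282 bits

Ranking: C > D > B > A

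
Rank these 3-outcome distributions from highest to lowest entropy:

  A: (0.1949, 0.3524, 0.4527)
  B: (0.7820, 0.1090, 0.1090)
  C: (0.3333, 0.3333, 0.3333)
C > A > B

Key insight: Entropy is maximized by uniform distributions and minimized by concentrated distributions.

- Uniform distributions have maximum entropy log₂(3) = 1.5850 bits
- The more "peaked" or concentrated a distribution, the lower its entropy

Entropies:
  H(A) = 1.5077 bits
  H(B) = 0.9745 bits
  H(C) = 1.5850 bits

Ranking: C > A > B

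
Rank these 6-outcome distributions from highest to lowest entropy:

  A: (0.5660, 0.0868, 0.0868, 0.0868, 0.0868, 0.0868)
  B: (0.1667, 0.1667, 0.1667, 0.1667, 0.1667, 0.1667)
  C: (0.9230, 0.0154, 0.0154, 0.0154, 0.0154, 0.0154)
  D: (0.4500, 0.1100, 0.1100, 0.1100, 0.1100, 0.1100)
B > D > A > C

Key insight: Entropy is maximized by uniform distributions and minimized by concentrated distributions.

Entropies:
  H(A) = 1.9951 bits
  H(B) = 2.5850 bits
  H(C) = 0.5703 bits
  H(D) = 2.2698 bits

Ranking: B > D > A > C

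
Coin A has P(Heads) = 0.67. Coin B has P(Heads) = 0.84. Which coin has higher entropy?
A

For binary distributions, entropy is maximized at p=0.5 and decreases as p moves toward 0 or 1.

H(A) = H(0.67) = 0.9149 bits
H(B) = H(0.84) = 0.6343 bits

Distribution A (p=0.67) is closer to uniform (p=0.5), so it has higher entropy.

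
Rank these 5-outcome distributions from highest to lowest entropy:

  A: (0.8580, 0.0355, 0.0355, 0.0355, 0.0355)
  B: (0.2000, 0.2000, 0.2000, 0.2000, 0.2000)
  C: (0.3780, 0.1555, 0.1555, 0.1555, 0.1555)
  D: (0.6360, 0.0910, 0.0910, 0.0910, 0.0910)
B > C > D > A

Key insight: Entropy is maximized by uniform distributions and minimized by concentrated distributions.

Entropies:
  H(A) = 0.8735 bits
  H(B) = 2.3219 bits
  H(C) = 2.2006 bits
  H(D) = 1.6740 bits

Ranking: B > C > D > A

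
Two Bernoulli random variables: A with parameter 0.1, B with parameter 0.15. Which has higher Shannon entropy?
B

For binary distributions, entropy is maximized at p=0.5 and decreases as p moves toward 0 or 1.

H(A) = H(0.1) = 0.4690 bits
H(B) = H(0.15) = 0.6098 bits

Distribution B (p=0.15) is closer to uniform (p=0.5), so it has higher entropy.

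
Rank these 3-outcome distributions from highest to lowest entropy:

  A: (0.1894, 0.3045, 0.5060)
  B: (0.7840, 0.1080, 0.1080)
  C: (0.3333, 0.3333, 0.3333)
C > A > B

Key insight: Entropy is maximized by uniform distributions and minimized by concentrated distributions.

- Uniform distributions have maximum entropy log₂(3) = 1.5850 bits
- The more "peaked" or concentrated a distribution, the lower its entropy

Entropies:
  H(A) = 1.4743 bits
  H(B) = 0.9688 bits
  H(C) = 1.5850 bits

Ranking: C > A > B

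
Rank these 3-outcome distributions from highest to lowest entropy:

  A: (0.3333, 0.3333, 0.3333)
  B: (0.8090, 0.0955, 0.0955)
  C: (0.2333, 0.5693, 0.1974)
A > C > B

Key insight: Entropy is maximized by uniform distributions and minimized by concentrated distributions.

- Uniform distributions have maximum entropy log₂(3) = 1.5850 bits
- The more "peaked" or concentrated a distribution, the lower its entropy

Entropies:
  H(A) = 1.5850 bits
  H(B) = 0.8946 bits
  H(C) = 1.4146 bits

Ranking: A > C > B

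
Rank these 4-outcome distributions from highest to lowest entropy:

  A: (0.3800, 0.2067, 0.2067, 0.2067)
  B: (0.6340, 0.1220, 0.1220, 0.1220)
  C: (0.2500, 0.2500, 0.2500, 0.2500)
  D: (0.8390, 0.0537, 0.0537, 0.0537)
C > A > B > D

Key insight: Entropy is maximized by uniform distributions and minimized by concentrated distributions.

Entropies:
  H(A) = 1.9407 bits
  H(B) = 1.5276 bits
  H(C) = 2.0000 bits
  H(D) = 0.8919 bits

Ranking: C > A > B > D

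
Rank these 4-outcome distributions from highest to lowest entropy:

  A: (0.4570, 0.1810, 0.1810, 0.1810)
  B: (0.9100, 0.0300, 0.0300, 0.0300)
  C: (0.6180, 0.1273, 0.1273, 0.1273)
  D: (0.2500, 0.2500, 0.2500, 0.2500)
D > A > C > B

Key insight: Entropy is maximized by uniform distributions and minimized by concentrated distributions.

Entropies:
  H(A) = 1.8553 bits
  H(B) = 0.5791 bits
  H(C) = 1.5649 bits
  H(D) = 2.0000 bits

Ranking: D > A > C > B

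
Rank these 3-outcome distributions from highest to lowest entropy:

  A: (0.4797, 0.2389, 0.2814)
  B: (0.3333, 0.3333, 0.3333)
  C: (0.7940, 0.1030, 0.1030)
B > A > C

Key insight: Entropy is maximized by uniform distributions and minimized by concentrated distributions.

- Uniform distributions have maximum entropy log₂(3) = 1.5850 bits
- The more "peaked" or concentrated a distribution, the lower its entropy

Entropies:
  H(A) = 1.5166 bits
  H(B) = 1.5850 bits
  H(C) = 0.9398 bits

Ranking: B > A > C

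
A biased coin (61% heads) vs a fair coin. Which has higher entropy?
Fair coin

The fair coin is uniform (p=0.5), maximizing binary entropy at 1 bit. The biased coin has H(0.61) ≈ 0.965 bits — its outcome is more predictable, so its entropy is lower.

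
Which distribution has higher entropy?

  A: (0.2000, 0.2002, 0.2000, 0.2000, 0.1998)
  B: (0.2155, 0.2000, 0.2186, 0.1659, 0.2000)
A

Both distributions are close to uniform, making this a harder comparison.

H(A) = 2.3219 bits
H(B) = 2.3154 bits

The distribution closer to uniform has higher entropy.
Answer: A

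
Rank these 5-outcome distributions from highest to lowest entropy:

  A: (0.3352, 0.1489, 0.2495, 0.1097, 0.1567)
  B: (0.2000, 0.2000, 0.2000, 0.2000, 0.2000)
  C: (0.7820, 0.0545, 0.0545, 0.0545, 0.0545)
B > A > C

Key insight: Entropy is maximized by uniform distributions and minimized by concentrated distributions.

- Uniform distributions have maximum entropy log₂(5) = 2.3219 bits
- The more "peaked" or concentrated a distribution, the lower its entropy

Entropies:
  H(A) = 2.2062 bits
  H(B) = 2.3219 bits
  H(C) = 1.1925 bits

Ranking: B > A > C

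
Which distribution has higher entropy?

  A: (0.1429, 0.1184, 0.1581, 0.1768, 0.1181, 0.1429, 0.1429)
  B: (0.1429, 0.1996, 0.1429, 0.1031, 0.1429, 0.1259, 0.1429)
A

Both distributions are close to uniform, making this a harder comparison.

H(A) = 2.7943 bits
H(B) = 2.7825 bits

The distribution closer to uniform has higher entropy.
Answer: A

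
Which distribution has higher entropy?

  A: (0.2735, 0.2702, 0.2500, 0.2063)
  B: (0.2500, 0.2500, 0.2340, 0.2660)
B

Both distributions are close to uniform, making this a harder comparison.

H(A) = 1.9914 bits
H(B) = 1.9985 bits

The distribution closer to uniform has higher entropy.
Answer: B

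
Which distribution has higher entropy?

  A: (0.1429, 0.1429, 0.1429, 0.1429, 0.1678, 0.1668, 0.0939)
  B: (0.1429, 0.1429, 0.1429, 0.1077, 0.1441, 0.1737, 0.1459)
B

Both distributions are close to uniform, making this a harder comparison.

H(A) = 2.7878 bits
H(B) = 2.7960 bits

The distribution closer to uniform has higher entropy.
Answer: B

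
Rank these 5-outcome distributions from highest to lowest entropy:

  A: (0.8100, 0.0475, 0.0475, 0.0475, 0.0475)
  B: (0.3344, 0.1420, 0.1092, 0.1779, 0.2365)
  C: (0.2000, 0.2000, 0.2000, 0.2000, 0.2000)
C > B > A

Key insight: Entropy is maximized by uniform distributions and minimized by concentrated distributions.

- Uniform distributions have maximum entropy log₂(5) = 2.3219 bits
- The more "peaked" or concentrated a distribution, the lower its entropy

Entropies:
  H(A) = 1.0815 bits
  H(B) = 2.2123 bits
  H(C) = 2.3219 bits

Ranking: C > B > A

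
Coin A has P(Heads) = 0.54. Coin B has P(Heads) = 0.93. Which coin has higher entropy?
A

For binary distributions, entropy is maximized at p=0.5 and decreases as p moves toward 0 or 1.

H(A) = H(0.54) = 0.9954 bits
H(B) = H(0.93) = 0.3659 bits

Distribution A (p=0.54) is closer to uniform (p=0.5), so it has higher entropy.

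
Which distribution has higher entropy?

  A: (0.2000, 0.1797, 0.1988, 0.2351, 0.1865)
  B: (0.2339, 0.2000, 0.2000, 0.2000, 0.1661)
A

Both distributions are close to uniform, making this a harder comparison.

H(A) = 2.3155 bits
H(B) = 2.3136 bits

The distribution closer to uniform has higher entropy.
Answer: A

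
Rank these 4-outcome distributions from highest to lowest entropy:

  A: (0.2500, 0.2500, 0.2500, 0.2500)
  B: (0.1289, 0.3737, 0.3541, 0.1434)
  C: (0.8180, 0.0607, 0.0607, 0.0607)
A > B > C

Key insight: Entropy is maximized by uniform distributions and minimized by concentrated distributions.

- Uniform distributions have maximum entropy log₂(4) = 2.0000 bits
- The more "peaked" or concentrated a distribution, the lower its entropy

Entropies:
  H(A) = 2.0000 bits
  H(B) = 1.8437 bits
  H(C) = 0.9729 bits

Ranking: A > B > C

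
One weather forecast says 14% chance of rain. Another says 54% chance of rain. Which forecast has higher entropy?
54% forecast

Treat each forecast as a Bernoulli distribution. Binary entropy is maximized at p=0.5 and falls off symmetrically toward 0 or 1. The 54% forecast is closer to 50%, so it is more uncertain. H(14%) ≈ 0.584 bits, H(54%) ≈ 0.995 bits.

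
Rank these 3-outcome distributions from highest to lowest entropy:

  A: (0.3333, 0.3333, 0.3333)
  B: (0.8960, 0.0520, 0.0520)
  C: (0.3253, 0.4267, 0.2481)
A > C > B

Key insight: Entropy is maximized by uniform distributions and minimized by concentrated distributions.

- Uniform distributions have maximum entropy log₂(3) = 1.5850 bits
- The more "peaked" or concentrated a distribution, the lower its entropy

Entropies:
  H(A) = 1.5850 bits
  H(B) = 0.5855 bits
  H(C) = 1.5502 bits

Ranking: A > C > B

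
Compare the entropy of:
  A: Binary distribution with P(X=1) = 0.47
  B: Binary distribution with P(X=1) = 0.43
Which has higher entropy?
A

For binary distributions, entropy is maximized at p=0.5 and decreases as p moves toward 0 or 1.

H(A) = H(0.47) = 0.9974 bits
H(B) = H(0.43) = 0.9858 bits

Distribution A (p=0.47) is closer to uniform (p=0.5), so it has higher entropy.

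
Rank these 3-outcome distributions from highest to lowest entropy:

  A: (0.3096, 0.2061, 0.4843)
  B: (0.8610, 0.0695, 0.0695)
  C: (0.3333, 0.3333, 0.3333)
C > A > B

Key insight: Entropy is maximized by uniform distributions and minimized by concentrated distributions.

- Uniform distributions have maximum entropy log₂(3) = 1.5850 bits
- The more "peaked" or concentrated a distribution, the lower its entropy

Entropies:
  H(A) = 1.4999 bits
  H(B) = 0.7206 bits
  H(C) = 1.5850 bits

Ranking: C > A > B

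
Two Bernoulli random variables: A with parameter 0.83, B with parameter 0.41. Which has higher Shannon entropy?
B

For binary distributions, entropy is maximized at p=0.5 and decreases as p moves toward 0 or 1.

H(A) = H(0.83) = 0.6577 bits
H(B) = H(0.41) = 0.9765 bits

Distribution B (p=0.41) is closer to uniform (p=0.5), so it has higher entropy.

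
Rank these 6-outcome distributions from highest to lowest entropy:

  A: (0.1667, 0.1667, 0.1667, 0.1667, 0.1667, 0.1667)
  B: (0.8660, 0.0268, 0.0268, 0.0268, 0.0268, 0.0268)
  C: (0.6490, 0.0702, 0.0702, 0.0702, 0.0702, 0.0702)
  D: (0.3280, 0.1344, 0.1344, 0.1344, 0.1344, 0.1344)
A > D > C > B

Key insight: Entropy is maximized by uniform distributions and minimized by concentrated distributions.

Entropies:
  H(A) = 2.5850 bits
  H(B) = 0.8794 bits
  H(C) = 1.7500 bits
  H(D) = 2.4732 bits

Ranking: A > D > C > B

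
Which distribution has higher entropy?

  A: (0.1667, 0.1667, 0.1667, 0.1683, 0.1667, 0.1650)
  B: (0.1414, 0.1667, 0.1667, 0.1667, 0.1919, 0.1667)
A

Both distributions are close to uniform, making this a harder comparison.

H(A) = 2.5849 bits
H(B) = 2.5794 bits

The distribution closer to uniform has higher entropy.
Answer: A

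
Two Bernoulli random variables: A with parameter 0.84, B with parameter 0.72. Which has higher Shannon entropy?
B

For binary distributions, entropy is maximized at p=0.5 and decreases as p moves toward 0 or 1.

H(A) = H(0.84) = 0.6343 bits
H(B) = H(0.72) = 0.8555 bits

Distribution B (p=0.72) is closer to uniform (p=0.5), so it has higher entropy.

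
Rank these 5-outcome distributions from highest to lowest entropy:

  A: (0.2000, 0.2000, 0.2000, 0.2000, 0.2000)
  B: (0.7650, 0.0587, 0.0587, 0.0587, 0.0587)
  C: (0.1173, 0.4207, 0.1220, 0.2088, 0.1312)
A > C > B

Key insight: Entropy is maximized by uniform distributions and minimized by concentrated distributions.

- Uniform distributions have maximum entropy log₂(5) = 2.3219 bits
- The more "peaked" or concentrated a distribution, the lower its entropy

Entropies:
  H(A) = 2.3219 bits
  H(B) = 1.2566 bits
  H(C) = 2.1147 bits

Ranking: A > C > B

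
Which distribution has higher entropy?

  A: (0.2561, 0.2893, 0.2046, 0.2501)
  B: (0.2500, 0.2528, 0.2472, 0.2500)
B

Both distributions are close to uniform, making this a harder comparison.

H(A) = 1.9893 bits
H(B) = 2.0000 bits

The distribution closer to uniform has higher entropy.
Answer: B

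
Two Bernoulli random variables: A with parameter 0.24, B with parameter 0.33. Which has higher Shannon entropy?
B

For binary distributions, entropy is maximized at p=0.5 and decreases as p moves toward 0 or 1.

H(A) = H(0.24) = 0.7950 bits
H(B) = H(0.33) = 0.9149 bits

Distribution B (p=0.33) is closer to uniform (p=0.5), so it has higher entropy.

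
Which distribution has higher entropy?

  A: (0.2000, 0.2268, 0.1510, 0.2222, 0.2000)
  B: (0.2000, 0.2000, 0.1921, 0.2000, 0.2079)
B

Both distributions are close to uniform, making this a harder comparison.

H(A) = 2.3083 bits
H(B) = 2.3215 bits

The distribution closer to uniform has higher entropy.
Answer: B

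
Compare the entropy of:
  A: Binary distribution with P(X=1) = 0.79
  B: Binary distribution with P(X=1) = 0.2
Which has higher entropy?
A

For binary distributions, entropy is maximized at p=0.5 and decreases as p moves toward 0 or 1.

H(A) = H(0.79) = 0.7415 bits
H(B) = H(0.2) = 0.7219 bits

Distribution A (p=0.79) is closer to uniform (p=0.5), so it has higher entropy.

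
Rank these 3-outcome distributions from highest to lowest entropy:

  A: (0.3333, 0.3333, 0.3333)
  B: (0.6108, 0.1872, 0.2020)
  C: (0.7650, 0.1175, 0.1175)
A > B > C

Key insight: Entropy is maximized by uniform distributions and minimized by concentrated distributions.

- Uniform distributions have maximum entropy log₂(3) = 1.5850 bits
- The more "peaked" or concentrated a distribution, the lower its entropy

Entropies:
  H(A) = 1.5850 bits
  H(B) = 1.3530 bits
  H(C) = 1.0216 bits

Ranking: A > B > C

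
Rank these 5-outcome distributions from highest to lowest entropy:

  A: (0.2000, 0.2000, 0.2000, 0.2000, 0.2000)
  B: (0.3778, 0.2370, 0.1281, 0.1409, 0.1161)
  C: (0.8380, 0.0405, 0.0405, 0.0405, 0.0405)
A > B > C

Key insight: Entropy is maximized by uniform distributions and minimized by concentrated distributions.

- Uniform distributions have maximum entropy log₂(5) = 2.3219 bits
- The more "peaked" or concentrated a distribution, the lower its entropy

Entropies:
  H(A) = 2.3219 bits
  H(B) = 2.1618 bits
  H(C) = 0.9631 bits

Ranking: A > B > C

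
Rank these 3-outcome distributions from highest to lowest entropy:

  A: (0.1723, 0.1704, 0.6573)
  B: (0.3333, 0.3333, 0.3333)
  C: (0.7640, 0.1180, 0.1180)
B > A > C

Key insight: Entropy is maximized by uniform distributions and minimized by concentrated distributions.

- Uniform distributions have maximum entropy log₂(3) = 1.5850 bits
- The more "peaked" or concentrated a distribution, the lower its entropy

Entropies:
  H(A) = 1.2701 bits
  H(B) = 1.5850 bits
  H(C) = 1.0243 bits

Ranking: B > A > C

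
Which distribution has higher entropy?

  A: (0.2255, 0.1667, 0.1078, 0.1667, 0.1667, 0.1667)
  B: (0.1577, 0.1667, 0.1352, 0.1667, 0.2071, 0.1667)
B

Both distributions are close to uniform, making this a harder comparison.

H(A) = 2.5543 bits
H(B) = 2.5735 bits

The distribution closer to uniform has higher entropy.
Answer: B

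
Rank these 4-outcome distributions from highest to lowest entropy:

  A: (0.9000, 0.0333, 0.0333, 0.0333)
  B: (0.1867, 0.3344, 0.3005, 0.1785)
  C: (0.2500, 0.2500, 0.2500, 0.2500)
C > B > A

Key insight: Entropy is maximized by uniform distributions and minimized by concentrated distributions.

- Uniform distributions have maximum entropy log₂(4) = 2.0000 bits
- The more "peaked" or concentrated a distribution, the lower its entropy

Entropies:
  H(A) = 0.6275 bits
  H(B) = 1.9454 bits
  H(C) = 2.0000 bits

Ranking: C > B > A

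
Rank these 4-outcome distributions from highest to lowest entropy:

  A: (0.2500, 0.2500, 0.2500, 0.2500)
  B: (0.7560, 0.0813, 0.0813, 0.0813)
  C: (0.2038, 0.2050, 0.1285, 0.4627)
A > C > B

Key insight: Entropy is maximized by uniform distributions and minimized by concentrated distributions.

- Uniform distributions have maximum entropy log₂(4) = 2.0000 bits
- The more "peaked" or concentrated a distribution, the lower its entropy

Entropies:
  H(A) = 2.0000 bits
  H(B) = 1.1884 bits
  H(C) = 1.8312 bits

Ranking: A > C > B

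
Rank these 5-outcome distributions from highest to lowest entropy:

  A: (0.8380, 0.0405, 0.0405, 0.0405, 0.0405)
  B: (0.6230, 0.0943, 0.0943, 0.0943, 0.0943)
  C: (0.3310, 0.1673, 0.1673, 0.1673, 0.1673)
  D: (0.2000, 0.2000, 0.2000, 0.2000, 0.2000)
D > C > B > A

Key insight: Entropy is maximized by uniform distributions and minimized by concentrated distributions.

Entropies:
  H(A) = 0.9631 bits
  H(B) = 1.7099 bits
  H(C) = 2.2539 bits
  H(D) = 2.3219 bits

Ranking: D > C > B > A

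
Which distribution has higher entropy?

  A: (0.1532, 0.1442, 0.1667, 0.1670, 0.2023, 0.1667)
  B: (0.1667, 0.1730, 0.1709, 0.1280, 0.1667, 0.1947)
A

Both distributions are close to uniform, making this a harder comparison.

H(A) = 2.5767 bits
H(B) = 2.5745 bits

The distribution closer to uniform has higher entropy.
Answer: A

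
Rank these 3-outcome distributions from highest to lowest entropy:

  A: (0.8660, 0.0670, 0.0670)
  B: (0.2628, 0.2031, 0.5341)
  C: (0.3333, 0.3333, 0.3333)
C > B > A

Key insight: Entropy is maximized by uniform distributions and minimized by concentrated distributions.

- Uniform distributions have maximum entropy log₂(3) = 1.5850 bits
- The more "peaked" or concentrated a distribution, the lower its entropy

Entropies:
  H(A) = 0.7023 bits
  H(B) = 1.4570 bits
  H(C) = 1.5850 bits

Ranking: C > B > A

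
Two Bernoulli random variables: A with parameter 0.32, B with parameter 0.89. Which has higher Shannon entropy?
A

For binary distributions, entropy is maximized at p=0.5 and decreases as p moves toward 0 or 1.

H(A) = H(0.32) = 0.9044 bits
H(B) = H(0.89) = 0.4999 bits

Distribution A (p=0.32) is closer to uniform (p=0.5), so it has higher entropy.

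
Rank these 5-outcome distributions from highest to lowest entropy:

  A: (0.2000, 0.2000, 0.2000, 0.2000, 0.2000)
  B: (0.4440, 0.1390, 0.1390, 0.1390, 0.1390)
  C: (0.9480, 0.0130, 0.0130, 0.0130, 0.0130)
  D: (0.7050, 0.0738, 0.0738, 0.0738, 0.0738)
A > B > D > C

Key insight: Entropy is maximized by uniform distributions and minimized by concentrated distributions.

Entropies:
  H(A) = 2.3219 bits
  H(B) = 2.1029 bits
  H(C) = 0.3988 bits
  H(D) = 1.4651 bits

Ranking: A > B > D > C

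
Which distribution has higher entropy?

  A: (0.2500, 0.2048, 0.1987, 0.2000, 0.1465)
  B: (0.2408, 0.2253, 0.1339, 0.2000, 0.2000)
A

Both distributions are close to uniform, making this a harder comparison.

H(A) = 2.3021 bits
H(B) = 2.2963 bits

The distribution closer to uniform has higher entropy.
Answer: A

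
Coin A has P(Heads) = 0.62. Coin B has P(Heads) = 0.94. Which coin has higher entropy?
A

For binary distributions, entropy is maximized at p=0.5 and decreases as p moves toward 0 or 1.

H(A) = H(0.62) = 0.9580 bits
H(B) = H(0.94) = 0.3274 bits

Distribution A (p=0.62) is closer to uniform (p=0.5), so it has higher entropy.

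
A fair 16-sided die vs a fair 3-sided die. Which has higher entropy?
16-sided die

Both are uniform distributions; for uniform over n outcomes, H = log₂(n). H(16-sided) = log₂(16) = 4.000 bits and H(3-sided) = log₂(3) = 1.585 bits. More outcomes in a uniform distribution means higher entropy.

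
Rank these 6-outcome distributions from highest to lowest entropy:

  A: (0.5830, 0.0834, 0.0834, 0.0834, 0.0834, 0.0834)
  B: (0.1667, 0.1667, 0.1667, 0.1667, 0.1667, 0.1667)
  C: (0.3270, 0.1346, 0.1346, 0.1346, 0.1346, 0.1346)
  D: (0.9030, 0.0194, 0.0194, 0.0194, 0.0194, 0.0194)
B > C > A > D

Key insight: Entropy is maximized by uniform distributions and minimized by concentrated distributions.

Entropies:
  H(A) = 1.9483 bits
  H(B) = 2.5850 bits
  H(C) = 2.4745 bits
  H(D) = 0.6846 bits

Ranking: B > C > A > D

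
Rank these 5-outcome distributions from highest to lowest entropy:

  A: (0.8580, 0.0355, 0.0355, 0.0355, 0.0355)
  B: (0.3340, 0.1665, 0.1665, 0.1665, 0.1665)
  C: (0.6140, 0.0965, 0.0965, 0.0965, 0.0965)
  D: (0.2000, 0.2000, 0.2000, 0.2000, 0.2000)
D > B > C > A

Key insight: Entropy is maximized by uniform distributions and minimized by concentrated distributions.

Entropies:
  H(A) = 0.8735 bits
  H(B) = 2.2510 bits
  H(C) = 1.7342 bits
  H(D) = 2.3219 bits

Ranking: D > B > C > A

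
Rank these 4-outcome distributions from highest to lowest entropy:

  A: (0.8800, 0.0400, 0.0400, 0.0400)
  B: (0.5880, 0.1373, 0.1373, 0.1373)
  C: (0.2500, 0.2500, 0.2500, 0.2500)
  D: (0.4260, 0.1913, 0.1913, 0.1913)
C > D > B > A

Key insight: Entropy is maximized by uniform distributions and minimized by concentrated distributions.

Entropies:
  H(A) = 0.7196 bits
  H(B) = 1.6305 bits
  H(C) = 2.0000 bits
  H(D) = 1.8939 bits

Ranking: C > D > B > A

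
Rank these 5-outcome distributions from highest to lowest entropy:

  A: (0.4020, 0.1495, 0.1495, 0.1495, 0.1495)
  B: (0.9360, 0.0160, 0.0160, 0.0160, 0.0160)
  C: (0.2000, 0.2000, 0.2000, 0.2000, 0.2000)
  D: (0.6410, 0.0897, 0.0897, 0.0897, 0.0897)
C > A > D > B

Key insight: Entropy is maximized by uniform distributions and minimized by concentrated distributions.

Entropies:
  H(A) = 2.1681 bits
  H(B) = 0.4711 bits
  H(C) = 2.3219 bits
  H(D) = 1.6598 bits

Ranking: C > A > D > B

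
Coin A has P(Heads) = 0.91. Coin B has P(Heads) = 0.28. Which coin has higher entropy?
B

For binary distributions, entropy is maximized at p=0.5 and decreases as p moves toward 0 or 1.

H(A) = H(0.91) = 0.4365 bits
H(B) = H(0.28) = 0.8555 bits

Distribution B (p=0.28) is closer to uniform (p=0.5), so it has higher entropy.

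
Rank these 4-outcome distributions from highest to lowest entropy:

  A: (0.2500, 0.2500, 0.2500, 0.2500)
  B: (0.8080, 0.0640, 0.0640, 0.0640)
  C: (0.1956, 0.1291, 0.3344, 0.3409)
A > C > B

Key insight: Entropy is maximized by uniform distributions and minimized by concentrated distributions.

- Uniform distributions have maximum entropy log₂(4) = 2.0000 bits
- The more "peaked" or concentrated a distribution, the lower its entropy

Entropies:
  H(A) = 2.0000 bits
  H(B) = 1.0099 bits
  H(C) = 1.8995 bits

Ranking: A > C > B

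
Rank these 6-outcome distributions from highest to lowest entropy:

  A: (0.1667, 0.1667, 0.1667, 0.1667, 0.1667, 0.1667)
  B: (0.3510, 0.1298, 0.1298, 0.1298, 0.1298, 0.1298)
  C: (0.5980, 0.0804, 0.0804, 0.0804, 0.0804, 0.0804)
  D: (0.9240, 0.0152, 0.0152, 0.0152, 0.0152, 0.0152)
A > B > C > D

Key insight: Entropy is maximized by uniform distributions and minimized by concentrated distributions.

Entropies:
  H(A) = 2.5850 bits
  H(B) = 2.4419 bits
  H(C) = 1.9055 bits
  H(D) = 0.5644 bits

Ranking: A > B > C > D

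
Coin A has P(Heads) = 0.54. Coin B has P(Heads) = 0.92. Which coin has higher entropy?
A

For binary distributions, entropy is maximized at p=0.5 and decreases as p moves toward 0 or 1.

H(A) = H(0.54) = 0.9954 bits
H(B) = H(0.92) = 0.4022 bits

Distribution A (p=0.54) is closer to uniform (p=0.5), so it has higher entropy.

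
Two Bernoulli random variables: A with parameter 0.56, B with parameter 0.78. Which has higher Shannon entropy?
A

For binary distributions, entropy is maximized at p=0.5 and decreases as p moves toward 0 or 1.

H(A) = H(0.56) = 0.9896 bits
H(B) = H(0.78) = 0.7602 bits

Distribution A (p=0.56) is closer to uniform (p=0.5), so it has higher entropy.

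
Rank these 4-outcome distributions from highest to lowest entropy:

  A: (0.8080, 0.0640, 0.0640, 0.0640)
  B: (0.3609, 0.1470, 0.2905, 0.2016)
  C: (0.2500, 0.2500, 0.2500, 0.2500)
C > B > A

Key insight: Entropy is maximized by uniform distributions and minimized by concentrated distributions.

- Uniform distributions have maximum entropy log₂(4) = 2.0000 bits
- The more "peaked" or concentrated a distribution, the lower its entropy

Entropies:
  H(A) = 1.0099 bits
  H(B) = 1.9211 bits
  H(C) = 2.0000 bits

Ranking: C > B > A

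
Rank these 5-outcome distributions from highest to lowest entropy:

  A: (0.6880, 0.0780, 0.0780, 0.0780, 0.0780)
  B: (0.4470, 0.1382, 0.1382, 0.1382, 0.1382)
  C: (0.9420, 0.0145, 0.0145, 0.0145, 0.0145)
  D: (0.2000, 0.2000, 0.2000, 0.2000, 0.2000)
D > B > A > C

Key insight: Entropy is maximized by uniform distributions and minimized by concentrated distributions.

Entropies:
  H(A) = 1.5195 bits
  H(B) = 2.0979 bits
  H(C) = 0.4355 bits
  H(D) = 2.3219 bits

Ranking: D > B > A > C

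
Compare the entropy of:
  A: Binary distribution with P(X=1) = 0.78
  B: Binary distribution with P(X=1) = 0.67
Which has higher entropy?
B

For binary distributions, entropy is maximized at p=0.5 and decreases as p moves toward 0 or 1.

H(A) = H(0.78) = 0.7602 bits
H(B) = H(0.67) = 0.9149 bits

Distribution B (p=0.67) is closer to uniform (p=0.5), so it has higher entropy.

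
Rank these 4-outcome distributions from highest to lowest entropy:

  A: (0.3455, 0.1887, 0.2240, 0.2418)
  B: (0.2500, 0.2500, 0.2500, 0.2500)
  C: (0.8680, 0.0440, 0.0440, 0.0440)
B > A > C

Key insight: Entropy is maximized by uniform distributions and minimized by concentrated distributions.

- Uniform distributions have maximum entropy log₂(4) = 2.0000 bits
- The more "peaked" or concentrated a distribution, the lower its entropy

Entropies:
  H(A) = 1.9625 bits
  H(B) = 2.0000 bits
  H(C) = 0.7721 bits

Ranking: B > A > C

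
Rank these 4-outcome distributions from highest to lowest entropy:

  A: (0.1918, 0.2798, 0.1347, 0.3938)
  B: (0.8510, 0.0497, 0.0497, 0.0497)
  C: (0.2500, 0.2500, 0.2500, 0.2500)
C > A > B

Key insight: Entropy is maximized by uniform distributions and minimized by concentrated distributions.

- Uniform distributions have maximum entropy log₂(4) = 2.0000 bits
- The more "peaked" or concentrated a distribution, the lower its entropy

Entropies:
  H(A) = 1.8901 bits
  H(B) = 0.8435 bits
  H(C) = 2.0000 bits

Ranking: C > A > B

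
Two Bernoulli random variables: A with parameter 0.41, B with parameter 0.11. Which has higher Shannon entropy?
A

For binary distributions, entropy is maximized at p=0.5 and decreases as p moves toward 0 or 1.

H(A) = H(0.41) = 0.9765 bits
H(B) = H(0.11) = 0.4999 bits

Distribution A (p=0.41) is closer to uniform (p=0.5), so it has higher entropy.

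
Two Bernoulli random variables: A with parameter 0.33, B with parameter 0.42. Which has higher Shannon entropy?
B

For binary distributions, entropy is maximized at p=0.5 and decreases as p moves toward 0 or 1.

H(A) = H(0.33) = 0.9149 bits
H(B) = H(0.42) = 0.9815 bits

Distribution B (p=0.42) is closer to uniform (p=0.5), so it has higher entropy.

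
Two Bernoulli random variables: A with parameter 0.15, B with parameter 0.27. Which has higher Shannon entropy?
B

For binary distributions, entropy is maximized at p=0.5 and decreases as p moves toward 0 or 1.

H(A) = H(0.15) = 0.6098 bits
H(B) = H(0.27) = 0.8415 bits

Distribution B (p=0.27) is closer to uniform (p=0.5), so it has higher entropy.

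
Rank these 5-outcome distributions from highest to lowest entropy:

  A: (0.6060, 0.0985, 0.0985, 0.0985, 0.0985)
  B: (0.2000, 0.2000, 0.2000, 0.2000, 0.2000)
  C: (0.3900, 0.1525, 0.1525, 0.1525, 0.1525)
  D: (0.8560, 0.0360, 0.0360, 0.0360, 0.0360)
B > C > A > D

Key insight: Entropy is maximized by uniform distributions and minimized by concentrated distributions.

Entropies:
  H(A) = 1.7553 bits
  H(B) = 2.3219 bits
  H(C) = 2.1848 bits
  H(D) = 0.8826 bits

Ranking: B > C > A > D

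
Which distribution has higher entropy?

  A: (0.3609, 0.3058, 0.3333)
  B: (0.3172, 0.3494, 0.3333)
B

Both distributions are close to uniform, making this a harder comparison.

H(A) = 1.5817 bits
H(B) = 1.5838 bits

The distribution closer to uniform has higher entropy.
Answer: B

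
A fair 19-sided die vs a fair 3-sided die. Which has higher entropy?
19-sided die

Both are uniform distributions; for uniform over n outcomes, H = log₂(n). H(19-sided) = log₂(19) = 4.248 bits and H(3-sided) = log₂(3) = 1.585 bits. More outcomes in a uniform distribution means higher entropy.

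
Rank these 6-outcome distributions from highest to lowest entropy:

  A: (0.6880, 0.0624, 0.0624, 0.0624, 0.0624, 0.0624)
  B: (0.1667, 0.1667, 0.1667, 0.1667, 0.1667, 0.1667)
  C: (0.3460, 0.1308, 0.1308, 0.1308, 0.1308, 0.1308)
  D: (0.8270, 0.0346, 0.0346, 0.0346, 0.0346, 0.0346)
B > C > A > D

Key insight: Entropy is maximized by uniform distributions and minimized by concentrated distributions.

Entropies:
  H(A) = 1.6199 bits
  H(B) = 2.5850 bits
  H(C) = 2.4490 bits
  H(D) = 1.0662 bits

Ranking: B > C > A > D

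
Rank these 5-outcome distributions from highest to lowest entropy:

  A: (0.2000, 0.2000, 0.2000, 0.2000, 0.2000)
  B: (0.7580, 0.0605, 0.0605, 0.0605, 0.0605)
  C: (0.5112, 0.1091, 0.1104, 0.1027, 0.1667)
A > C > B

Key insight: Entropy is maximized by uniform distributions and minimized by concentrated distributions.

- Uniform distributions have maximum entropy log₂(5) = 2.3219 bits
- The more "peaked" or concentrated a distribution, the lower its entropy

Entropies:
  H(A) = 2.3219 bits
  H(B) = 1.2824 bits
  H(C) = 1.9626 bits

Ranking: A > C > B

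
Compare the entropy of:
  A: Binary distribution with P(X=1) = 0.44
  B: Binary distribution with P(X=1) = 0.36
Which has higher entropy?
A

For binary distributions, entropy is maximized at p=0.5 and decreases as p moves toward 0 or 1.

H(A) = H(0.44) = 0.9896 bits
H(B) = H(0.36) = 0.9427 bits

Distribution A (p=0.44) is closer to uniform (p=0.5), so it has higher entropy.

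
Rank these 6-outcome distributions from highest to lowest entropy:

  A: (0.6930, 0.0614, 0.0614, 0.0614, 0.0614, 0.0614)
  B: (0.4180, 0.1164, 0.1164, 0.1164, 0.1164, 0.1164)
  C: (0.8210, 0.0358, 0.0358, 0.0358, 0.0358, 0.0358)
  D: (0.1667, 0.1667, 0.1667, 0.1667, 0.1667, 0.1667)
D > B > A > C

Key insight: Entropy is maximized by uniform distributions and minimized by concentrated distributions.

Entropies:
  H(A) = 1.6025 bits
  H(B) = 2.3319 bits
  H(C) = 1.0935 bits
  H(D) = 2.5850 bits

Ranking: D > B > A > C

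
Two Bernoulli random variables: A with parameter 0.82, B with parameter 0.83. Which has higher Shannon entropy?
A

For binary distributions, entropy is maximized at p=0.5 and decreases as p moves toward 0 or 1.

H(A) = H(0.82) = 0.6801 bits
H(B) = H(0.83) = 0.6577 bits

Distribution A (p=0.82) is closer to uniform (p=0.5), so it has higher entropy.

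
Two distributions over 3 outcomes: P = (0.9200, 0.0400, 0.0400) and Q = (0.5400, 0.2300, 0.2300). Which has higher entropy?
Q

P is highly concentrated on one outcome (92%), making it nearly deterministic. Q spreads its mass more evenly (max 54%). The more spread-out distribution has higher entropy: H(P) ≈ 0.482 bits, H(Q) ≈ 1.455 bits.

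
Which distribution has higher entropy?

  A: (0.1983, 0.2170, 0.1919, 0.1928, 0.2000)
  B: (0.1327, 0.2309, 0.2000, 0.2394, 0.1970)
A

Both distributions are close to uniform, making this a harder comparison.

H(A) = 2.3205 bits
H(B) = 2.2948 bits

The distribution closer to uniform has higher entropy.
Answer: A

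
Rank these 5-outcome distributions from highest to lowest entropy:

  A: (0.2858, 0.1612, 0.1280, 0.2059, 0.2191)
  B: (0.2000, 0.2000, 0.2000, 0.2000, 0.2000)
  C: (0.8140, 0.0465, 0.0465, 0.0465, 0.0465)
B > A > C

Key insight: Entropy is maximized by uniform distributions and minimized by concentrated distributions.

- Uniform distributions have maximum entropy log₂(5) = 2.3219 bits
- The more "peaked" or concentrated a distribution, the lower its entropy

Entropies:
  H(A) = 2.2698 bits
  H(B) = 2.3219 bits
  H(C) = 1.0650 bits

Ranking: B > A > C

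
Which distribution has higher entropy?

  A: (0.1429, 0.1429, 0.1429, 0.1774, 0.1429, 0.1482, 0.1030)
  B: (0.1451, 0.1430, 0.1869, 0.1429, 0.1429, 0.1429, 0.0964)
A

Both distributions are close to uniform, making this a harder comparison.

H(A) = 2.7927 bits
H(B) = 2.7861 bits

The distribution closer to uniform has higher entropy.
Answer: A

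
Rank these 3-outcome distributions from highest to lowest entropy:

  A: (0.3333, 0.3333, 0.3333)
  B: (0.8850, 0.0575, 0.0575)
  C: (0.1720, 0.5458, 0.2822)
A > C > B

Key insight: Entropy is maximized by uniform distributions and minimized by concentrated distributions.

- Uniform distributions have maximum entropy log₂(3) = 1.5850 bits
- The more "peaked" or concentrated a distribution, the lower its entropy

Entropies:
  H(A) = 1.5850 bits
  H(B) = 0.6298 bits
  H(C) = 1.4286 bits

Ranking: A > C > B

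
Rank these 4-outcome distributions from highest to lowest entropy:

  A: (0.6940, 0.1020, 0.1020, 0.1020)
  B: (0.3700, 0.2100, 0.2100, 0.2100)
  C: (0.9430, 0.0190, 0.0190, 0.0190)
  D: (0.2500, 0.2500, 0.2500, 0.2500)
D > B > A > C

Key insight: Entropy is maximized by uniform distributions and minimized by concentrated distributions.

Entropies:
  H(A) = 1.3735 bits
  H(B) = 1.9492 bits
  H(C) = 0.4058 bits
  H(D) = 2.0000 bits

Ranking: D > B > A > C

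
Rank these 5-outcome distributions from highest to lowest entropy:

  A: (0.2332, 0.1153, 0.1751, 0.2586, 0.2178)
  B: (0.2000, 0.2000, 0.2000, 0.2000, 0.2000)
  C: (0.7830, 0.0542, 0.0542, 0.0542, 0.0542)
B > A > C

Key insight: Entropy is maximized by uniform distributions and minimized by concentrated distributions.

- Uniform distributions have maximum entropy log₂(5) = 2.3219 bits
- The more "peaked" or concentrated a distribution, the lower its entropy

Entropies:
  H(A) = 2.2728 bits
  H(B) = 2.3219 bits
  H(C) = 1.1887 bits

Ranking: B > A > C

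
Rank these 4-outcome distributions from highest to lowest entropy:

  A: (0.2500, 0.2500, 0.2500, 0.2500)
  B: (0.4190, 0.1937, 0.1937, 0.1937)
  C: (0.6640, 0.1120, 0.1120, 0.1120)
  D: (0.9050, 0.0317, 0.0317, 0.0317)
A > B > C > D

Key insight: Entropy is maximized by uniform distributions and minimized by concentrated distributions.

Entropies:
  H(A) = 2.0000 bits
  H(B) = 1.9018 bits
  H(C) = 1.4535 bits
  H(D) = 0.6035 bits

Ranking: A > B > C > D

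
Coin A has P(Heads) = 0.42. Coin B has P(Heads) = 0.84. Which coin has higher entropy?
A

For binary distributions, entropy is maximized at p=0.5 and decreases as p moves toward 0 or 1.

H(A) = H(0.42) = 0.9815 bits
H(B) = H(0.84) = 0.6343 bits

Distribution A (p=0.42) is closer to uniform (p=0.5), so it has higher entropy.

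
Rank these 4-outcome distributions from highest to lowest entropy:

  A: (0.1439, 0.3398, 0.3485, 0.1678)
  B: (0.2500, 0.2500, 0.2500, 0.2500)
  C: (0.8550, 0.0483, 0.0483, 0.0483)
B > A > C

Key insight: Entropy is maximized by uniform distributions and minimized by concentrated distributions.

- Uniform distributions have maximum entropy log₂(4) = 2.0000 bits
- The more "peaked" or concentrated a distribution, the lower its entropy

Entropies:
  H(A) = 1.8937 bits
  H(B) = 2.0000 bits
  H(C) = 0.8270 bits

Ranking: B > A > C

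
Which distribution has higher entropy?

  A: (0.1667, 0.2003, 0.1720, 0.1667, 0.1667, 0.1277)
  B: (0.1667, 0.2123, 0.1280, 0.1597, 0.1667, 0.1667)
A

Both distributions are close to uniform, making this a harder comparison.

H(A) = 2.5731 bits
H(B) = 2.5694 bits

The distribution closer to uniform has higher entropy.
Answer: A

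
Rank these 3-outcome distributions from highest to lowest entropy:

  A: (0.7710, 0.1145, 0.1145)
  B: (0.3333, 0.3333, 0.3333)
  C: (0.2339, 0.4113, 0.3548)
B > C > A

Key insight: Entropy is maximized by uniform distributions and minimized by concentrated distributions.

- Uniform distributions have maximum entropy log₂(3) = 1.5850 bits
- The more "peaked" or concentrated a distribution, the lower its entropy

Entropies:
  H(A) = 1.0053 bits
  H(B) = 1.5850 bits
  H(C) = 1.5478 bits

Ranking: B > C > A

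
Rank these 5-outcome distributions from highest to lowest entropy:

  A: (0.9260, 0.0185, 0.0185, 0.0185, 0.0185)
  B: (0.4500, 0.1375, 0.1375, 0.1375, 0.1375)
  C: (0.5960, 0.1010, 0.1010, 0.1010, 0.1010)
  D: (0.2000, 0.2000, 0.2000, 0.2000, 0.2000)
D > B > C > A

Key insight: Entropy is maximized by uniform distributions and minimized by concentrated distributions.

Entropies:
  H(A) = 0.5287 bits
  H(B) = 2.0928 bits
  H(C) = 1.7812 bits
  H(D) = 2.3219 bits

Ranking: D > B > C > A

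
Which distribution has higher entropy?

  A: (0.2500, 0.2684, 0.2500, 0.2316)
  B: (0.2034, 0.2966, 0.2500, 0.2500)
A

Both distributions are close to uniform, making this a harder comparison.

H(A) = 1.9980 bits
H(B) = 1.9874 bits

The distribution closer to uniform has higher entropy.
Answer: A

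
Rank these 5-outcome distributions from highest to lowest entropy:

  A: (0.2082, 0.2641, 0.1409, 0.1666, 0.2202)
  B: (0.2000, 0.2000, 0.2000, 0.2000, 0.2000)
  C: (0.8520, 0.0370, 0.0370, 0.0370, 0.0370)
B > A > C

Key insight: Entropy is maximized by uniform distributions and minimized by concentrated distributions.

- Uniform distributions have maximum entropy log₂(5) = 2.3219 bits
- The more "peaked" or concentrated a distribution, the lower its entropy

Entropies:
  H(A) = 2.2885 bits
  H(B) = 2.3219 bits
  H(C) = 0.9008 bits

Ranking: B > A > C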